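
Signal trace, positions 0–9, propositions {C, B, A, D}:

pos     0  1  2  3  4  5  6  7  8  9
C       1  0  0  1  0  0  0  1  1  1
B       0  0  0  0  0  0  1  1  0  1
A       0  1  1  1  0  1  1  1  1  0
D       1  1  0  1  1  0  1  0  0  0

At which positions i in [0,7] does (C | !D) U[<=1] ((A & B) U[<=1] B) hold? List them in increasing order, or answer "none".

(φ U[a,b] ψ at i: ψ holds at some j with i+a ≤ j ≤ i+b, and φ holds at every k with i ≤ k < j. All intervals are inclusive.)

Evaluate at each i in [0,7]:
  i=0: ✗ (no rhs in [0,1])
  i=1: ✗ (no rhs in [1,2])
  i=2: ✗ (no rhs in [2,3])
  i=3: ✗ (no rhs in [3,4])
  i=4: ✗ (no rhs in [4,5])
  i=5: ✓ (rhs at j=6; lhs holds on [5,5])
  i=6: ✓ (rhs at j=6)
  i=7: ✓ (rhs at j=7)

5, 6, 7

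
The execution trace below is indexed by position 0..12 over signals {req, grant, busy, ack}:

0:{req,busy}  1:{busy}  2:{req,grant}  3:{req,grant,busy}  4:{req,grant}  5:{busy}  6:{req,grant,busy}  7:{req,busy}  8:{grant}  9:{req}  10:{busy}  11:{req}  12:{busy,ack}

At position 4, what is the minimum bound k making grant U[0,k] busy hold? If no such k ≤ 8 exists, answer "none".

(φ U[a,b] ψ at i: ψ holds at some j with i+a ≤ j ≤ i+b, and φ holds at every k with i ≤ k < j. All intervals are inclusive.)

Need earliest j ≥ 4 with busy, and grant at every k in [4,j-1].
  j=4: rhs fails.
  j=5: rhs holds; lhs holds on [4,4]. k = 1.

1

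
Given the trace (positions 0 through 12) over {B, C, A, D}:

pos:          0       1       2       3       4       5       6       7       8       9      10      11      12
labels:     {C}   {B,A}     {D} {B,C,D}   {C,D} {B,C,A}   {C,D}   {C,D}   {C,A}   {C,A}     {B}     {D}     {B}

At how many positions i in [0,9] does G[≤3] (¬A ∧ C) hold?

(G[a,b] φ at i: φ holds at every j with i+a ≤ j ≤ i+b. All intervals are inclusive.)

0

Evaluate at each i in [0,9]:
  i=0: ✗ (fails at j=1)
  i=1: ✗ (fails at j=1)
  i=2: ✗ (fails at j=2)
  i=3: ✗ (fails at j=5)
  i=4: ✗ (fails at j=5)
  i=5: ✗ (fails at j=5)
  i=6: ✗ (fails at j=8)
  i=7: ✗ (fails at j=8)
  i=8: ✗ (fails at j=8)
  i=9: ✗ (fails at j=9)
Positions where it holds: {} → 0.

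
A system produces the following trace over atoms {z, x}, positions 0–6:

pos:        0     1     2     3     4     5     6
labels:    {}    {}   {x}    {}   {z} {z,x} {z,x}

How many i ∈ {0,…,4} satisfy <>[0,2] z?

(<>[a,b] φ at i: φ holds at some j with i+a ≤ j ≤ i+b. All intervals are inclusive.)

Evaluate at each i in [0,4]:
  i=0: ✗ (none in [0,2])
  i=1: ✗ (none in [1,3])
  i=2: ✓ (witness j=4)
  i=3: ✓ (witness j=4)
  i=4: ✓ (witness j=4)
Positions where it holds: {2, 3, 4} → 3.

3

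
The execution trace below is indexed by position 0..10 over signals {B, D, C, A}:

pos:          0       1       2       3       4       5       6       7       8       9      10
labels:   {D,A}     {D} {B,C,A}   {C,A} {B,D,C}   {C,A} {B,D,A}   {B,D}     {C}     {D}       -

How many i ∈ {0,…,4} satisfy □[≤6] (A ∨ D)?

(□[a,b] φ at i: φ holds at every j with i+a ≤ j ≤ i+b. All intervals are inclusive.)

Evaluate at each i in [0,4]:
  i=0: ✓ (all of [0,6])
  i=1: ✓ (all of [1,7])
  i=2: ✗ (fails at j=8)
  i=3: ✗ (fails at j=8)
  i=4: ✗ (fails at j=8)
Positions where it holds: {0, 1} → 2.

2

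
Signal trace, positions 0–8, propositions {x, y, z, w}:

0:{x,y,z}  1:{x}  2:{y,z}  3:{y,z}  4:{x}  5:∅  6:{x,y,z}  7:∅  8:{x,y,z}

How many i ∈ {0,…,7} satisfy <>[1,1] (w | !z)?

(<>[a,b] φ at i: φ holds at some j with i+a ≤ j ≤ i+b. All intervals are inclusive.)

4

Evaluate at each i in [0,7]:
  i=0: ✓ (witness j=1)
  i=1: ✗ (none in [2,2])
  i=2: ✗ (none in [3,3])
  i=3: ✓ (witness j=4)
  i=4: ✓ (witness j=5)
  i=5: ✗ (none in [6,6])
  i=6: ✓ (witness j=7)
  i=7: ✗ (none in [8,8])
Positions where it holds: {0, 3, 4, 6} → 4.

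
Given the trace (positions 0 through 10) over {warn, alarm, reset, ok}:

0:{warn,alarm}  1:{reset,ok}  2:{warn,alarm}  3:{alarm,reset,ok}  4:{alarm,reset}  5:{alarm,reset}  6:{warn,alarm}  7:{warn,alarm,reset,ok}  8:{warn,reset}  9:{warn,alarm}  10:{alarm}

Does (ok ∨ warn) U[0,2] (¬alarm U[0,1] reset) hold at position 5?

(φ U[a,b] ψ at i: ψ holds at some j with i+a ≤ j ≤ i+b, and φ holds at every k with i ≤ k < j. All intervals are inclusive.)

Yes

Need some j in [5,7] with (¬alarm U[0,1] reset), and (ok ∨ warn) at every k in [5,j-1].
  j=5: (¬alarm U[0,1] reset) holds; no prefix to check → satisfied.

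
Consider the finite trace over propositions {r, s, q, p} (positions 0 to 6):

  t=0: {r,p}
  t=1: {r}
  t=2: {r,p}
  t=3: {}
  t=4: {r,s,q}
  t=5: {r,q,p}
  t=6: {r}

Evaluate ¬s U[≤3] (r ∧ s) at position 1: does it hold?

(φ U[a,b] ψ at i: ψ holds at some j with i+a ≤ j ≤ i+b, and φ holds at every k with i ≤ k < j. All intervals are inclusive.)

Need some j in [1,4] with (r ∧ s), and ¬s at every k in [1,j-1].
  j=1: (r ∧ s) false.
  j=2: (r ∧ s) false.
  j=3: (r ∧ s) false.
  j=4: (r ∧ s) holds; ¬s holds at every k in [1,3] → satisfied.

Holds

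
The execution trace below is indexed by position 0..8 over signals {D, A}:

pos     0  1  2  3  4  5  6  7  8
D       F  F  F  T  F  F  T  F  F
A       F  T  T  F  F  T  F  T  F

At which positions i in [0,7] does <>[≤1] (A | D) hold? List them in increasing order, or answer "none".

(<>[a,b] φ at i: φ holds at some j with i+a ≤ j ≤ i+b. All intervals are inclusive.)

Evaluate at each i in [0,7]:
  i=0: ✓ (witness j=1)
  i=1: ✓ (witness j=1)
  i=2: ✓ (witness j=2)
  i=3: ✓ (witness j=3)
  i=4: ✓ (witness j=5)
  i=5: ✓ (witness j=5)
  i=6: ✓ (witness j=6)
  i=7: ✓ (witness j=7)

0, 1, 2, 3, 4, 5, 6, 7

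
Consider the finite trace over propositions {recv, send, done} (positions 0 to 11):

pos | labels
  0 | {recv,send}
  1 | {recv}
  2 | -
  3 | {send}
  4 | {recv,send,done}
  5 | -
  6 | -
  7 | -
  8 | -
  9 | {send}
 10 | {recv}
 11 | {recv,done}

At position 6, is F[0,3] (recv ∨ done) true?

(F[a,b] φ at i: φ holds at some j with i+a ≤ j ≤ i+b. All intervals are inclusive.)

No

Check (recv ∨ done) at each j in [6,9]:
  j=6: false
  j=7: false
  j=8: false
  j=9: false
No position in the window satisfies it → formula fails.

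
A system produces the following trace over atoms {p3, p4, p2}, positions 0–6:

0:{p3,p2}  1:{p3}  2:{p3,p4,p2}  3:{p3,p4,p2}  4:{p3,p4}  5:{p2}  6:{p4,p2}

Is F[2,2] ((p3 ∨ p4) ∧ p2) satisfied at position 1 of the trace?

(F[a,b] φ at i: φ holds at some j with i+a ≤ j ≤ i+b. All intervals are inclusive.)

Holds

Check ((p3 ∨ p4) ∧ p2) at each j in [3,3]:
  j=3: true
Found at j=3 → formula holds.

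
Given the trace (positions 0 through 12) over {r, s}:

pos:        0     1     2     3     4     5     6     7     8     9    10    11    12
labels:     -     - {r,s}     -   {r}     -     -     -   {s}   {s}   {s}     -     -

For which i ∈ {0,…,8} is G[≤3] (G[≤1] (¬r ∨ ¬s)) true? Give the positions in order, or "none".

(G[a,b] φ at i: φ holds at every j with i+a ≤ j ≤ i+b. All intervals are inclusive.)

Evaluate at each i in [0,8]:
  i=0: ✗ (fails at j=1)
  i=1: ✗ (fails at j=1)
  i=2: ✗ (fails at j=2)
  i=3: ✓ (all of [3,6])
  i=4: ✓ (all of [4,7])
  i=5: ✓ (all of [5,8])
  i=6: ✓ (all of [6,9])
  i=7: ✓ (all of [7,10])
  i=8: ✓ (all of [8,11])

3, 4, 5, 6, 7, 8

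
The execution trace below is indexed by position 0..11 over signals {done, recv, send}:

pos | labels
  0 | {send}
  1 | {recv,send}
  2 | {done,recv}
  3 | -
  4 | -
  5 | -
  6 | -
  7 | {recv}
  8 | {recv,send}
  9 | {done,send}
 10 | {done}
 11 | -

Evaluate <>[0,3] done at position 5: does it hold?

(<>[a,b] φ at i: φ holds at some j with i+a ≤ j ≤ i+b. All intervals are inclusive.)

Check done at each j in [5,8]:
  j=5: false
  j=6: false
  j=7: false
  j=8: false
No position in the window satisfies it → formula fails.

No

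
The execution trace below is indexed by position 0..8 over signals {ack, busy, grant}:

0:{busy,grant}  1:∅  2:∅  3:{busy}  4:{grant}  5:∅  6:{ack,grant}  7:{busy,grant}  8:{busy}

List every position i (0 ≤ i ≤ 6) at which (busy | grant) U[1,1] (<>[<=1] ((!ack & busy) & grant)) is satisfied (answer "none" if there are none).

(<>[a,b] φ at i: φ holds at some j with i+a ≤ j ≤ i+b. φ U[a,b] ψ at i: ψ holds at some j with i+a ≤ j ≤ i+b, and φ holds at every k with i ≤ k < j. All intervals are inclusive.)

6

Evaluate at each i in [0,6]:
  i=0: ✗ (no rhs in [1,1])
  i=1: ✗ (no rhs in [2,2])
  i=2: ✗ (no rhs in [3,3])
  i=3: ✗ (no rhs in [4,4])
  i=4: ✗ (no rhs in [5,5])
  i=5: ✗ (lhs fails at k=5 before rhs at j=6)
  i=6: ✓ (rhs at j=7; lhs holds on [6,6])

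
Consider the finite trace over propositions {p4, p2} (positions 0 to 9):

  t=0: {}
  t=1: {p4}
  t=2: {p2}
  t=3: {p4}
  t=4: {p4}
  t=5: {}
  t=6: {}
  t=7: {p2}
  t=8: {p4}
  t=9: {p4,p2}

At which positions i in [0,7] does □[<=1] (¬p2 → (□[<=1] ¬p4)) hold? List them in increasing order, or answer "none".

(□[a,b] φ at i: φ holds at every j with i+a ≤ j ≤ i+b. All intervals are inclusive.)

Evaluate at each i in [0,7]:
  i=0: ✗ (fails at j=0)
  i=1: ✗ (fails at j=1)
  i=2: ✗ (fails at j=3)
  i=3: ✗ (fails at j=3)
  i=4: ✗ (fails at j=4)
  i=5: ✓ (all of [5,6])
  i=6: ✓ (all of [6,7])
  i=7: ✗ (fails at j=8)

5, 6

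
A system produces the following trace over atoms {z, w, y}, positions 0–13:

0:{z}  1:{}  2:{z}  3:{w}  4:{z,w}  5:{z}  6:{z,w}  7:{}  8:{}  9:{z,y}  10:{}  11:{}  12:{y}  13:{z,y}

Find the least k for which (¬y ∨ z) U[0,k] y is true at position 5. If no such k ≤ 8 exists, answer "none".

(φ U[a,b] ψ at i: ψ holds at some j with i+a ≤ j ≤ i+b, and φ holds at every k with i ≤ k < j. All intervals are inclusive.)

Need earliest j ≥ 5 with y, and (¬y ∨ z) at every k in [5,j-1].
  j=5: rhs fails.
  j=6: rhs fails.
  j=7: rhs fails.
  j=8: rhs fails.
  j=9: rhs holds; lhs holds on [5,8]. k = 4.

4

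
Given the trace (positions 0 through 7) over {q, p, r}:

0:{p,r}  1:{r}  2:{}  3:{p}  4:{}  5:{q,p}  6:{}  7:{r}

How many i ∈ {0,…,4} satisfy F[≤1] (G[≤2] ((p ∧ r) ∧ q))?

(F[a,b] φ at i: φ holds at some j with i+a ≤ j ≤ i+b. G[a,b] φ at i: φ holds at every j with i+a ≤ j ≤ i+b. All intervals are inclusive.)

0

Evaluate at each i in [0,4]:
  i=0: ✗ (none in [0,1])
  i=1: ✗ (none in [1,2])
  i=2: ✗ (none in [2,3])
  i=3: ✗ (none in [3,4])
  i=4: ✗ (none in [4,5])
Positions where it holds: {} → 0.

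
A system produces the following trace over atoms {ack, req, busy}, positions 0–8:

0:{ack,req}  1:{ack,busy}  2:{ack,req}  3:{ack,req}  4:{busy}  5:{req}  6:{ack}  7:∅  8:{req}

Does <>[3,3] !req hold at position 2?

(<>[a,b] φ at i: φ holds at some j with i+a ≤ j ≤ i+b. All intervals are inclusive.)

No

Check !req at each j in [5,5]:
  j=5: false
No position in the window satisfies it → formula fails.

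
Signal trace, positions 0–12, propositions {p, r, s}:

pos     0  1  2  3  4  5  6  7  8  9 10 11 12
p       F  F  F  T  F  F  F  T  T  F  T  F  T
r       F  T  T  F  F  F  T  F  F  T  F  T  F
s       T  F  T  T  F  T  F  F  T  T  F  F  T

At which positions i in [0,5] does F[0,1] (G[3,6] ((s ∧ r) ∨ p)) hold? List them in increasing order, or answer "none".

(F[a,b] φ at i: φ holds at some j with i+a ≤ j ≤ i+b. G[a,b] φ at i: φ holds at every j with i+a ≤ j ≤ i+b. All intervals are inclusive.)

3, 4

Evaluate at each i in [0,5]:
  i=0: ✗ (none in [0,1])
  i=1: ✗ (none in [1,2])
  i=2: ✗ (none in [2,3])
  i=3: ✓ (witness j=4)
  i=4: ✓ (witness j=4)
  i=5: ✗ (none in [5,6])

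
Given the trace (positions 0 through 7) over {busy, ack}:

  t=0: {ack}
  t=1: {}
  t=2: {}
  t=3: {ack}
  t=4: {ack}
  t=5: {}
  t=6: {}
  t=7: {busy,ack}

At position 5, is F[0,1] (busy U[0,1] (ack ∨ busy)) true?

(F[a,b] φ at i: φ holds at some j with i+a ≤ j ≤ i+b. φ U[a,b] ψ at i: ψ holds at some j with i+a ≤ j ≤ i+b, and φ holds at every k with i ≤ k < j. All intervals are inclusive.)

Check (busy U[0,1] (ack ∨ busy)) at each j in [5,6]:
  j=5: fails
  j=6: fails
No position in the window satisfies it → formula fails.

False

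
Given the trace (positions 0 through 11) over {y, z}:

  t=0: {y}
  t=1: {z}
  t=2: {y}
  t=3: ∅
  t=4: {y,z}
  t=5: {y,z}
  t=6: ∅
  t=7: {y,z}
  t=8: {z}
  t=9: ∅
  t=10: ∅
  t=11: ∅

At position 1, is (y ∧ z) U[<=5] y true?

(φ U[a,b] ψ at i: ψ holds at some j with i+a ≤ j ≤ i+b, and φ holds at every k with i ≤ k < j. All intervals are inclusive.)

No

Need some j in [1,6] with y, and (y ∧ z) at every k in [1,j-1].
  j=1: y false.
  j=2: y holds, but (y ∧ z) fails at k=1 → not this j.
  j=3: y false.
  j=4: y holds, but (y ∧ z) fails at k=1 → not this j.
  j=5: y holds, but (y ∧ z) fails at k=1 → not this j.
  j=6: y false.
No j in the window works → until fails.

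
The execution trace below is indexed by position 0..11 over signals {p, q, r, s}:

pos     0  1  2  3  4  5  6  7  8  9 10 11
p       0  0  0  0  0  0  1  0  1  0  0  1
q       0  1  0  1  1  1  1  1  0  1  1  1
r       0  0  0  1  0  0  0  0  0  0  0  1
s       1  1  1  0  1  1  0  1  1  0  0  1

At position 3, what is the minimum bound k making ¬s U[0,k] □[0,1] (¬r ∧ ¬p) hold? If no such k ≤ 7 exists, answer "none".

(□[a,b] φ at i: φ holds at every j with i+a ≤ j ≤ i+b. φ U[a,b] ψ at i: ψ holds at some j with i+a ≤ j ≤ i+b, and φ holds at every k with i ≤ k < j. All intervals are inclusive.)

1

Need earliest j ≥ 3 with □[0,1] (¬r ∧ ¬p), and ¬s at every k in [3,j-1].
  j=3: rhs fails.
  j=4: rhs holds; lhs holds on [3,3]. k = 1.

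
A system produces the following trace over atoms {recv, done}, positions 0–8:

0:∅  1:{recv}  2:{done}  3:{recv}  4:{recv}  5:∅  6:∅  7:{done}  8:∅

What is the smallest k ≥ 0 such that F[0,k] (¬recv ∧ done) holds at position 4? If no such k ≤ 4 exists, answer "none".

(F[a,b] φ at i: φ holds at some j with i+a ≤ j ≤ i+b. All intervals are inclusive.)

Scan j = 4,5,… for (¬recv ∧ done):
  j=4: fails
  j=5: fails
  j=6: fails
  j=7: holds
First hit at j=7, so smallest k = 7-4 = 3.

3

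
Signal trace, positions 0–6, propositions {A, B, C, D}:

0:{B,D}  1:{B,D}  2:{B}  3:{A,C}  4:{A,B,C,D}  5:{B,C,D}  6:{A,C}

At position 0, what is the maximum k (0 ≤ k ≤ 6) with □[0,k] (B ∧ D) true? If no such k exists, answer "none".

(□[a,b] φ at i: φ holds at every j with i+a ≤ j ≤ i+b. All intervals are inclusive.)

1

(B ∧ D) must hold from j=0 onward; find where it first fails.
  j=0: holds
  j=1: holds
  j=2: fails
Holds on [0,1], so largest k = 1.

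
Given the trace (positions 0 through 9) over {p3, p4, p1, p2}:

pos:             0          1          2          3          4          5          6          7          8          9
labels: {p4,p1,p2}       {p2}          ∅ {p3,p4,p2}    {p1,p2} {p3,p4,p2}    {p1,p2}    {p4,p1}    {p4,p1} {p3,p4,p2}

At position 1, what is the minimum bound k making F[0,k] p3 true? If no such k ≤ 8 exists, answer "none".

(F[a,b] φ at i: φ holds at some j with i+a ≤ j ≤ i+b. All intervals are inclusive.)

2

Scan j = 1,2,… for p3:
  j=1: fails
  j=2: fails
  j=3: holds
First hit at j=3, so smallest k = 3-1 = 2.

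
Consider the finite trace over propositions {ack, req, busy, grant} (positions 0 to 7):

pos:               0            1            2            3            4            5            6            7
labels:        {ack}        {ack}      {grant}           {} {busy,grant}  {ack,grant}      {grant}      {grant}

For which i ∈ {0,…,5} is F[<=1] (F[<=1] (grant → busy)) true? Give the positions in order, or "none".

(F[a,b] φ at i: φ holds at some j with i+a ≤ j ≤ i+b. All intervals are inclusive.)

Evaluate at each i in [0,5]:
  i=0: ✓ (witness j=0)
  i=1: ✓ (witness j=1)
  i=2: ✓ (witness j=2)
  i=3: ✓ (witness j=3)
  i=4: ✓ (witness j=4)
  i=5: ✗ (none in [5,6])

0, 1, 2, 3, 4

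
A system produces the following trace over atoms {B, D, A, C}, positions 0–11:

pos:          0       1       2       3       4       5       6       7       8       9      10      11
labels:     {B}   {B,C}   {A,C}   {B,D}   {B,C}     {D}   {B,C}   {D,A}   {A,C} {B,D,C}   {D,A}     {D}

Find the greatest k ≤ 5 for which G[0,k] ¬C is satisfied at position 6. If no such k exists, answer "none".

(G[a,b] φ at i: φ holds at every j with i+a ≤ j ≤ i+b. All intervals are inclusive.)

none

¬C must hold from j=6 onward; find where it first fails.
  j=6: fails → no k works.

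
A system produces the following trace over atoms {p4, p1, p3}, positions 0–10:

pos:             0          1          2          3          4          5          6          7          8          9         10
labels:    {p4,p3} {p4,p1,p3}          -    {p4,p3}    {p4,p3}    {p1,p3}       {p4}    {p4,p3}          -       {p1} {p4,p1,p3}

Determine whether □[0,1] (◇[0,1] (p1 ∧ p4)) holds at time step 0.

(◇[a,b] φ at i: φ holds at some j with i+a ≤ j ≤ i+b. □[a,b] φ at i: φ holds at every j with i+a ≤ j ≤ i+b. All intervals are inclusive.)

Holds

Check ◇[0,1] (p1 ∧ p4) at every j in [0,1]:
  j=0: holds (witness at 1)
  j=1: holds (witness at 1)
All positions satisfy it → formula holds.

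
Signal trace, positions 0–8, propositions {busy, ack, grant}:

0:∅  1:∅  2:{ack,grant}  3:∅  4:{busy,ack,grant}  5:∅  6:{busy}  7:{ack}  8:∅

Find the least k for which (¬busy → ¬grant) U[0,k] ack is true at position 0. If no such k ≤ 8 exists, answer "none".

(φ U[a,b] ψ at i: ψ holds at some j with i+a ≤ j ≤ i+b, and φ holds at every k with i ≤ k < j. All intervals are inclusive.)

2

Need earliest j ≥ 0 with ack, and (¬busy → ¬grant) at every k in [0,j-1].
  j=0: rhs fails.
  j=1: rhs fails.
  j=2: rhs holds; lhs holds on [0,1]. k = 2.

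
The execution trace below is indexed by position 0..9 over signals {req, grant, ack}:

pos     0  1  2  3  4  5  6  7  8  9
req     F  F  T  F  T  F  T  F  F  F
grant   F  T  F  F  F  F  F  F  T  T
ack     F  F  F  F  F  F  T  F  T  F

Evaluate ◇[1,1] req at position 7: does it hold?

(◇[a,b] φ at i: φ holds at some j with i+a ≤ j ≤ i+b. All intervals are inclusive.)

No

Check req at each j in [8,8]:
  j=8: false
No position in the window satisfies it → formula fails.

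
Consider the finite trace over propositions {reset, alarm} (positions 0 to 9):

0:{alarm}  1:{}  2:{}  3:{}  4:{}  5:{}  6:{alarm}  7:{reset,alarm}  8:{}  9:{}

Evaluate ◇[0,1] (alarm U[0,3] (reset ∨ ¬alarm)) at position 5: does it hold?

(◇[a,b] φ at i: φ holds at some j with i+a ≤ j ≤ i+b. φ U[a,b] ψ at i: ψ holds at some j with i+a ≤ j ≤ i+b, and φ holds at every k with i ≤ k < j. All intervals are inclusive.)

Check (alarm U[0,3] (reset ∨ ¬alarm)) at each j in [5,6]:
  j=5: holds
  j=6: holds
Found at j=5 → formula holds.

True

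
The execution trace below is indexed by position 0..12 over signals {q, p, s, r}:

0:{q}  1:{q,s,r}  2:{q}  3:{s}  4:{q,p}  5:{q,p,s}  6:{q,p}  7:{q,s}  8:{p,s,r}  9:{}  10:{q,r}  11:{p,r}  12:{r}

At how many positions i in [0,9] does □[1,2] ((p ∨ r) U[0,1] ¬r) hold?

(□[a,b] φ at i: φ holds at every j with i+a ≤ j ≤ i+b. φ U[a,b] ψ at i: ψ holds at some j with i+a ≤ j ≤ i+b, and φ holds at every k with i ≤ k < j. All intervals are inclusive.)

Evaluate at each i in [0,9]:
  i=0: ✓ (all of [1,2])
  i=1: ✓ (all of [2,3])
  i=2: ✓ (all of [3,4])
  i=3: ✓ (all of [4,5])
  i=4: ✓ (all of [5,6])
  i=5: ✓ (all of [6,7])
  i=6: ✓ (all of [7,8])
  i=7: ✓ (all of [8,9])
  i=8: ✗ (fails at j=10)
  i=9: ✗ (fails at j=10)
Positions where it holds: {0, 1, 2, 3, 4, 5, 6, 7} → 8.

8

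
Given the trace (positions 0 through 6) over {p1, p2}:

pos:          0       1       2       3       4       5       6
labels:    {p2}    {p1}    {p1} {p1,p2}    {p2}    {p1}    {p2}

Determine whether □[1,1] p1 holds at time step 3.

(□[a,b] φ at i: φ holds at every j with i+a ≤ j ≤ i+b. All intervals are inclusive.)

No

Check p1 at every j in [4,4]:
  j=4: false
Fails at j=4 → formula fails.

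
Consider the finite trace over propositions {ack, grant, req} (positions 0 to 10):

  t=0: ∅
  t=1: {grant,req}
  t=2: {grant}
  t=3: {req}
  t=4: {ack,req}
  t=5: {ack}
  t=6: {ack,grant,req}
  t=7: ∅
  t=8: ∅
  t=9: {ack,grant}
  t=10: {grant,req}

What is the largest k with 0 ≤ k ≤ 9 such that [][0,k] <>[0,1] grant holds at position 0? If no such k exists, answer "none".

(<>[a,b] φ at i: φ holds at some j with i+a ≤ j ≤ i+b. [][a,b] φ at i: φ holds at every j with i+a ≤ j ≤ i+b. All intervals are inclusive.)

2

<>[0,1] grant must hold from j=0 onward; find where it first fails.
  j=0: holds
  j=1: holds
  j=2: holds
  j=3: fails
Holds on [0,2], so largest k = 2.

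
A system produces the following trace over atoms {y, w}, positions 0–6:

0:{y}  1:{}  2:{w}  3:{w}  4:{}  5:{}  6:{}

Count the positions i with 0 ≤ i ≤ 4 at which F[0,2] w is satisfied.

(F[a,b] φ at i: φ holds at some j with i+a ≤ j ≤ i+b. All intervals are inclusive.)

4

Evaluate at each i in [0,4]:
  i=0: ✓ (witness j=2)
  i=1: ✓ (witness j=2)
  i=2: ✓ (witness j=2)
  i=3: ✓ (witness j=3)
  i=4: ✗ (none in [4,6])
Positions where it holds: {0, 1, 2, 3} → 4.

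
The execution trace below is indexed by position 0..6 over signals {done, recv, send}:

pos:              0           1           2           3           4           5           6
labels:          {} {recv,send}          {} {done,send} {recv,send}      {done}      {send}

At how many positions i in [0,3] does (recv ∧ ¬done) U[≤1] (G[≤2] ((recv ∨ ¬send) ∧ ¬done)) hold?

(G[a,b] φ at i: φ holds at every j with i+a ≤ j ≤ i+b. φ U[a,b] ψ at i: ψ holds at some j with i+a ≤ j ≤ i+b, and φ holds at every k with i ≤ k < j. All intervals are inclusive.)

1

Evaluate at each i in [0,3]:
  i=0: ✓ (rhs at j=0)
  i=1: ✗ (no rhs in [1,2])
  i=2: ✗ (no rhs in [2,3])
  i=3: ✗ (no rhs in [3,4])
Positions where it holds: {0} → 1.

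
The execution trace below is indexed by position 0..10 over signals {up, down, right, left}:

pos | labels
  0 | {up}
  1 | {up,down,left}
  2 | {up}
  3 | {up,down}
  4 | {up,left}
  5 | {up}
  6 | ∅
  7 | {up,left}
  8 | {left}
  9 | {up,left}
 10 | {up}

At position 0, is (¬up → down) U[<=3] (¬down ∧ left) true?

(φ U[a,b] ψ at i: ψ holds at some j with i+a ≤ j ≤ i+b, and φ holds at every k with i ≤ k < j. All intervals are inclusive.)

Need some j in [0,3] with (¬down ∧ left), and (¬up → down) at every k in [0,j-1].
  j=0: (¬down ∧ left) false.
  j=1: (¬down ∧ left) false.
  j=2: (¬down ∧ left) false.
  j=3: (¬down ∧ left) false.
No j in the window works → until fails.

False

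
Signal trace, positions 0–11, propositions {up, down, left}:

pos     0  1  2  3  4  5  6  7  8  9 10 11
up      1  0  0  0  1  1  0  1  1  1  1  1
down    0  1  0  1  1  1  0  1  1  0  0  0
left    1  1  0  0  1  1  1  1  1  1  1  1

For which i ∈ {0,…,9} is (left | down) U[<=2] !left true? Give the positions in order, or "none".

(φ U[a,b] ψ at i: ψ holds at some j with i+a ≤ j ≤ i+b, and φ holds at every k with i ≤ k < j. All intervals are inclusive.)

Evaluate at each i in [0,9]:
  i=0: ✓ (rhs at j=2; lhs holds on [0,1])
  i=1: ✓ (rhs at j=2; lhs holds on [1,1])
  i=2: ✓ (rhs at j=2)
  i=3: ✓ (rhs at j=3)
  i=4: ✗ (no rhs in [4,6])
  i=5: ✗ (no rhs in [5,7])
  i=6: ✗ (no rhs in [6,8])
  i=7: ✗ (no rhs in [7,9])
  i=8: ✗ (no rhs in [8,10])
  i=9: ✗ (no rhs in [9,11])

0, 1, 2, 3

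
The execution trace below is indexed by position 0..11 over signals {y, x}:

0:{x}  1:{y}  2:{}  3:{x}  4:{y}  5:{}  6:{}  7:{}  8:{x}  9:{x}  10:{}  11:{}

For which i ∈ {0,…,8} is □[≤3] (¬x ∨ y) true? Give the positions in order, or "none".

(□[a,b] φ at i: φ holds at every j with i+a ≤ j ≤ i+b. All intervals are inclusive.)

Evaluate at each i in [0,8]:
  i=0: ✗ (fails at j=0)
  i=1: ✗ (fails at j=3)
  i=2: ✗ (fails at j=3)
  i=3: ✗ (fails at j=3)
  i=4: ✓ (all of [4,7])
  i=5: ✗ (fails at j=8)
  i=6: ✗ (fails at j=8)
  i=7: ✗ (fails at j=8)
  i=8: ✗ (fails at j=8)

4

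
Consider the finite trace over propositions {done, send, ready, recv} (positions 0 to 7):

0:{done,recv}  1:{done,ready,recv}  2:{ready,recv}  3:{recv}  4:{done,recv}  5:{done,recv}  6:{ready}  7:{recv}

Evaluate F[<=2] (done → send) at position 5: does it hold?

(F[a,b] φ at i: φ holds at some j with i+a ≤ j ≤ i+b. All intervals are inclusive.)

Holds

Check (done → send) at each j in [5,7]:
  j=5: false
  j=6: true
  j=7: true
Found at j=6 → formula holds.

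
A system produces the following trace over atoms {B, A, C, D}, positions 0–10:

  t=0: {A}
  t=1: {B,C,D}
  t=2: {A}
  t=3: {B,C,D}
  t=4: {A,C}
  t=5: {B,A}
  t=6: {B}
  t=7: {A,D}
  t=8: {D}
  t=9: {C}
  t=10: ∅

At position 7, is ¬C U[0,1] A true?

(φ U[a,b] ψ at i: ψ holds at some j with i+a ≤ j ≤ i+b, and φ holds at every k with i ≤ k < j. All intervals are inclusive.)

Need some j in [7,8] with A, and ¬C at every k in [7,j-1].
  j=7: A holds; no prefix to check → satisfied.

Yes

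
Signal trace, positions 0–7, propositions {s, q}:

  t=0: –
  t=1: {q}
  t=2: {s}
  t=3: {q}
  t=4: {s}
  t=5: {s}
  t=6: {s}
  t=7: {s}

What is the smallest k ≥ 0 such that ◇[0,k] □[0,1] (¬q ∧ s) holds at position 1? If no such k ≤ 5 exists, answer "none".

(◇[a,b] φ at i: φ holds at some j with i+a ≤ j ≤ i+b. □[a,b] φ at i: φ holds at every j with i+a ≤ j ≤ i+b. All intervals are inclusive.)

Scan j = 1,2,… for □[0,1] (¬q ∧ s):
  j=1: fails
  j=2: fails
  j=3: fails
  j=4: holds
First hit at j=4, so smallest k = 4-1 = 3.

3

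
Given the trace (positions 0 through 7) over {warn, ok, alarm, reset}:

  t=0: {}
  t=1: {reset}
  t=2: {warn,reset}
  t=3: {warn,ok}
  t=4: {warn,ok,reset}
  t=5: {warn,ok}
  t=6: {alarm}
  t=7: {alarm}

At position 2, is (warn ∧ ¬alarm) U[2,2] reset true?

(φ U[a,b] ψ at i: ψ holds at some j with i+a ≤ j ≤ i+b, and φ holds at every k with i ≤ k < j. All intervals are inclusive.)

Need some j in [4,4] with reset, and (warn ∧ ¬alarm) at every k in [2,j-1].
  j=4: reset holds; (warn ∧ ¬alarm) holds at every k in [2,3] → satisfied.

Yes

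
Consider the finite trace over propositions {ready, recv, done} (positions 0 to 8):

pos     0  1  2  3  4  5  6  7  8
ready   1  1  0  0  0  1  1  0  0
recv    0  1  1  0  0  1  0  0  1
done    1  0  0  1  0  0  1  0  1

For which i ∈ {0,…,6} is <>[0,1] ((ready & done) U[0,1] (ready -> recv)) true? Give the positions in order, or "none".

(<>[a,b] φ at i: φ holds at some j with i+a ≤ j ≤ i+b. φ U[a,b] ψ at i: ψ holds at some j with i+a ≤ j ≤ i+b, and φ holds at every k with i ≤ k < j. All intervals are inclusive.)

Evaluate at each i in [0,6]:
  i=0: ✓ (witness j=0)
  i=1: ✓ (witness j=1)
  i=2: ✓ (witness j=2)
  i=3: ✓ (witness j=3)
  i=4: ✓ (witness j=4)
  i=5: ✓ (witness j=5)
  i=6: ✓ (witness j=6)

0, 1, 2, 3, 4, 5, 6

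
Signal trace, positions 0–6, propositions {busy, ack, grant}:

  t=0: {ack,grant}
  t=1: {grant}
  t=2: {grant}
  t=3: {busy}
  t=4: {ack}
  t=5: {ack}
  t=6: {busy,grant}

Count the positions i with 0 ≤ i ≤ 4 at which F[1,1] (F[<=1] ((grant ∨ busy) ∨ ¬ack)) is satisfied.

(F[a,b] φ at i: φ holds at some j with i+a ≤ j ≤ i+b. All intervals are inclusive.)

Evaluate at each i in [0,4]:
  i=0: ✓ (witness j=1)
  i=1: ✓ (witness j=2)
  i=2: ✓ (witness j=3)
  i=3: ✗ (none in [4,4])
  i=4: ✓ (witness j=5)
Positions where it holds: {0, 1, 2, 4} → 4.

4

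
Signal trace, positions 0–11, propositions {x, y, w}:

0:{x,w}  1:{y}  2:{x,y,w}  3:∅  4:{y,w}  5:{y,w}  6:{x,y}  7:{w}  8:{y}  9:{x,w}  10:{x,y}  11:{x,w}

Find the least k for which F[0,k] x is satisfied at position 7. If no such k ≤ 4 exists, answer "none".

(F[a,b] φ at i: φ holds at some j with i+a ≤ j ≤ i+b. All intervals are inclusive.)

Scan j = 7,8,… for x:
  j=7: fails
  j=8: fails
  j=9: holds
First hit at j=9, so smallest k = 9-7 = 2.

2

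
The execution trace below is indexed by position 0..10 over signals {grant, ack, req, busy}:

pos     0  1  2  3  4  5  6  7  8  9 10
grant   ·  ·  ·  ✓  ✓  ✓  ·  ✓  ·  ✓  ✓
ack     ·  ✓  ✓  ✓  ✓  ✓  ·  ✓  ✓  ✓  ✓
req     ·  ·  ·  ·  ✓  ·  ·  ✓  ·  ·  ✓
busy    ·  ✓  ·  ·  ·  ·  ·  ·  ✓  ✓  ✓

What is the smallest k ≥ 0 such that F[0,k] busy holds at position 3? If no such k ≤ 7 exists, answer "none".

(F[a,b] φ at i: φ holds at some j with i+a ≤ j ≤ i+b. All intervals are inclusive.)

Scan j = 3,4,… for busy:
  j=3: fails
  j=4: fails
  j=5: fails
  j=6: fails
  j=7: fails
  j=8: holds
First hit at j=8, so smallest k = 8-3 = 5.

5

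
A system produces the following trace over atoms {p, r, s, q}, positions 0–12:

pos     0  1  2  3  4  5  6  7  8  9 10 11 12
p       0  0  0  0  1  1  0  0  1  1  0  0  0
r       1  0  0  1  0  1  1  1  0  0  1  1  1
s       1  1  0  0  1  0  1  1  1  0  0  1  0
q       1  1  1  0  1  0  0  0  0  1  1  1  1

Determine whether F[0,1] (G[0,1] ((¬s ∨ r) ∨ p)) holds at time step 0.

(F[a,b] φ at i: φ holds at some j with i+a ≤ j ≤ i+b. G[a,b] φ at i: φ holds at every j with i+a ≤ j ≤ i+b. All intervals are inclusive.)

Does not hold

Check G[0,1] ((¬s ∨ r) ∨ p) at each j in [0,1]:
  j=0: fails at 1
  j=1: fails at 1
No position in the window satisfies it → formula fails.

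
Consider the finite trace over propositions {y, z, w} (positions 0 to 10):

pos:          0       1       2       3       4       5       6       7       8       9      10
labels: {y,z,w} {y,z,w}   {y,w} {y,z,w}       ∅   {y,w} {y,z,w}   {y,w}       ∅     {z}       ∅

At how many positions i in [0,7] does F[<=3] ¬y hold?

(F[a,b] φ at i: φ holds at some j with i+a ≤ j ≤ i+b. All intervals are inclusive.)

Evaluate at each i in [0,7]:
  i=0: ✗ (none in [0,3])
  i=1: ✓ (witness j=4)
  i=2: ✓ (witness j=4)
  i=3: ✓ (witness j=4)
  i=4: ✓ (witness j=4)
  i=5: ✓ (witness j=8)
  i=6: ✓ (witness j=8)
  i=7: ✓ (witness j=8)
Positions where it holds: {1, 2, 3, 4, 5, 6, 7} → 7.

7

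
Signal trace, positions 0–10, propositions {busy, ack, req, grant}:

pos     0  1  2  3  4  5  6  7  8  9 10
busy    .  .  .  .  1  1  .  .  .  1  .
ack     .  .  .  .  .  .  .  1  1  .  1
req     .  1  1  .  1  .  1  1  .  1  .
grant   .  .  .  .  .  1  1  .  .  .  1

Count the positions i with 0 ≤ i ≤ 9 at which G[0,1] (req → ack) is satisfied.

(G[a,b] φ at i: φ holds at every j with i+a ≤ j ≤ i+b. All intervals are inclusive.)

1

Evaluate at each i in [0,9]:
  i=0: ✗ (fails at j=1)
  i=1: ✗ (fails at j=1)
  i=2: ✗ (fails at j=2)
  i=3: ✗ (fails at j=4)
  i=4: ✗ (fails at j=4)
  i=5: ✗ (fails at j=6)
  i=6: ✗ (fails at j=6)
  i=7: ✓ (all of [7,8])
  i=8: ✗ (fails at j=9)
  i=9: ✗ (fails at j=9)
Positions where it holds: {7} → 1.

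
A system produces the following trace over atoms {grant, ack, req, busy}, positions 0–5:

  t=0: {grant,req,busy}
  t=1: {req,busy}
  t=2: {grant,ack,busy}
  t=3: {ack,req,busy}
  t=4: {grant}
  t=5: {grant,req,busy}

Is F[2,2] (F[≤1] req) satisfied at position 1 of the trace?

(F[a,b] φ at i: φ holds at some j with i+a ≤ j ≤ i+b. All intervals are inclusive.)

True

Check F[≤1] req at each j in [3,3]:
  j=3: holds (witness at 3)
Found at j=3 → formula holds.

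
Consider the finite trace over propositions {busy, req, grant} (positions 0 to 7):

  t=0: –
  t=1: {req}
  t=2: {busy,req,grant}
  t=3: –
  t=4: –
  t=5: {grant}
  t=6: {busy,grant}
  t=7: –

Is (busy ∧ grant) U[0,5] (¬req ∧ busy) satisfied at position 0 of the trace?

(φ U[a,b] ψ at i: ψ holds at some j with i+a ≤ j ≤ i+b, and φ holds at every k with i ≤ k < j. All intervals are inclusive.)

False

Need some j in [0,5] with (¬req ∧ busy), and (busy ∧ grant) at every k in [0,j-1].
  j=0: (¬req ∧ busy) false.
  j=1: (¬req ∧ busy) false.
  j=2: (¬req ∧ busy) false.
  j=3: (¬req ∧ busy) false.
  j=4: (¬req ∧ busy) false.
  j=5: (¬req ∧ busy) false.
No j in the window works → until fails.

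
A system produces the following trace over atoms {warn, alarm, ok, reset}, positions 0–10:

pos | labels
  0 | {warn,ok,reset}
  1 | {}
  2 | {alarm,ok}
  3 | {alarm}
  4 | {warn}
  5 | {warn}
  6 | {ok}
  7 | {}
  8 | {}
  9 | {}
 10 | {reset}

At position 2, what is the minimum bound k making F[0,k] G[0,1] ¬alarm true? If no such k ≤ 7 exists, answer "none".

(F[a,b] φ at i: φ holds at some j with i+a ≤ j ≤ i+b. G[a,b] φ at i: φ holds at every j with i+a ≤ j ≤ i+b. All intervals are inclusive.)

Scan j = 2,3,… for G[0,1] ¬alarm:
  j=2: fails
  j=3: fails
  j=4: holds
First hit at j=4, so smallest k = 4-2 = 2.

2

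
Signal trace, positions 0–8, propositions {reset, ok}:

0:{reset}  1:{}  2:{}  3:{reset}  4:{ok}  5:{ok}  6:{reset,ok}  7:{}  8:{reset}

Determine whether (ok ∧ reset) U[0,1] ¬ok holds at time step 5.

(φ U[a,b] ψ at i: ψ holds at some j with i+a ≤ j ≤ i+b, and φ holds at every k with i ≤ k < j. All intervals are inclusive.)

Need some j in [5,6] with ¬ok, and (ok ∧ reset) at every k in [5,j-1].
  j=5: ¬ok false.
  j=6: ¬ok false.
No j in the window works → until fails.

No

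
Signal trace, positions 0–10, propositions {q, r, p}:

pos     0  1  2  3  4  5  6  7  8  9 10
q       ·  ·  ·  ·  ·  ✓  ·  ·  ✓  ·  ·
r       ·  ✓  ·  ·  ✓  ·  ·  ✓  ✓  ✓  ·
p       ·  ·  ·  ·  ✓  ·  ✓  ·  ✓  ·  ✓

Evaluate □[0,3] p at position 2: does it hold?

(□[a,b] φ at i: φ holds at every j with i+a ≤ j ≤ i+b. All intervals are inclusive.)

No

Check p at every j in [2,5]:
  j=2: false
  j=3: false
  j=4: true
  j=5: false
Fails at j=2 → formula fails.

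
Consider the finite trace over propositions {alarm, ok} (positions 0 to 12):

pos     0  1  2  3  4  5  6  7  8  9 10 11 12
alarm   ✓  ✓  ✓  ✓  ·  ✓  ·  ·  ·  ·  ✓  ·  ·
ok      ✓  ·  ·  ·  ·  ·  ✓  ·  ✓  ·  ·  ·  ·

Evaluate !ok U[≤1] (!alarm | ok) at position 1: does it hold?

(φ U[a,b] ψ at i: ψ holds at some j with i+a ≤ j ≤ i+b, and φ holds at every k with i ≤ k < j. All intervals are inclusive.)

False

Need some j in [1,2] with (!alarm | ok), and !ok at every k in [1,j-1].
  j=1: (!alarm | ok) false.
  j=2: (!alarm | ok) false.
No j in the window works → until fails.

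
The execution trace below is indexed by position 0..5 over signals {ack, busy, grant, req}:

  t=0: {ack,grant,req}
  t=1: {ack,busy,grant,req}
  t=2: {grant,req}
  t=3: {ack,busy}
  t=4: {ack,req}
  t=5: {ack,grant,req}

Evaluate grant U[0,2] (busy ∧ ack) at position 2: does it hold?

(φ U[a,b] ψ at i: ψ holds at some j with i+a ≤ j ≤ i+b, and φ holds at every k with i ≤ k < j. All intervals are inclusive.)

True

Need some j in [2,4] with (busy ∧ ack), and grant at every k in [2,j-1].
  j=2: (busy ∧ ack) false.
  j=3: (busy ∧ ack) holds; grant holds at every k in [2,2] → satisfied.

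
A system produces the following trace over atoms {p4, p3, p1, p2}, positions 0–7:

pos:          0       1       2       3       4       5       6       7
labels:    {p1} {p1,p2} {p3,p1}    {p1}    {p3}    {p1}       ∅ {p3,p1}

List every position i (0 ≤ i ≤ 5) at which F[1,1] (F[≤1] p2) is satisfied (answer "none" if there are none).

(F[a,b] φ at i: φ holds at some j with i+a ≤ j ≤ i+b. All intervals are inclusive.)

Evaluate at each i in [0,5]:
  i=0: ✓ (witness j=1)
  i=1: ✗ (none in [2,2])
  i=2: ✗ (none in [3,3])
  i=3: ✗ (none in [4,4])
  i=4: ✗ (none in [5,5])
  i=5: ✗ (none in [6,6])

0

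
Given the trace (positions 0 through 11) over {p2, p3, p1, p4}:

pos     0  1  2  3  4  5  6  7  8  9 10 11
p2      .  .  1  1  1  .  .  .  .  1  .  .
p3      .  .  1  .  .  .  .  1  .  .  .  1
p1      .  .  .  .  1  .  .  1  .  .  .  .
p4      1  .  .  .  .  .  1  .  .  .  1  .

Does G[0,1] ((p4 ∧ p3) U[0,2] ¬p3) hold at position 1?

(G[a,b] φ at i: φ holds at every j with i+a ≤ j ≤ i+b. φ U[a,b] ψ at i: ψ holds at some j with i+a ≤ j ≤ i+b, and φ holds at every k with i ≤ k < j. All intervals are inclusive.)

Does not hold

Check ((p4 ∧ p3) U[0,2] ¬p3) at every j in [1,2]:
  j=1: holds
  j=2: fails
Fails at j=2 → formula fails.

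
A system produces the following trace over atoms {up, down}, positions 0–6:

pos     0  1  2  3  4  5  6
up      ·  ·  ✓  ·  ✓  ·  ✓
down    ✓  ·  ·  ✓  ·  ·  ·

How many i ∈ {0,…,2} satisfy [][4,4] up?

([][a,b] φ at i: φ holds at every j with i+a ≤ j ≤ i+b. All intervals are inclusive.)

Evaluate at each i in [0,2]:
  i=0: ✓ (all of [4,4])
  i=1: ✗ (fails at j=5)
  i=2: ✓ (all of [6,6])
Positions where it holds: {0, 2} → 2.

2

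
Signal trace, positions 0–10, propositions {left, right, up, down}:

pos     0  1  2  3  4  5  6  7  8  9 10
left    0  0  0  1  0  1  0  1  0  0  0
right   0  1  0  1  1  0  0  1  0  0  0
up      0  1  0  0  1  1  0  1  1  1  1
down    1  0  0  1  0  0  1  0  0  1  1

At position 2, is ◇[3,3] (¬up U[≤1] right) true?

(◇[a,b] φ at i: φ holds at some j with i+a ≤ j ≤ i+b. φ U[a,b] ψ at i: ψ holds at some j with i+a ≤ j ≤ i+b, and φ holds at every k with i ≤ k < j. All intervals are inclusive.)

False

Check (¬up U[≤1] right) at each j in [5,5]:
  j=5: fails
No position in the window satisfies it → formula fails.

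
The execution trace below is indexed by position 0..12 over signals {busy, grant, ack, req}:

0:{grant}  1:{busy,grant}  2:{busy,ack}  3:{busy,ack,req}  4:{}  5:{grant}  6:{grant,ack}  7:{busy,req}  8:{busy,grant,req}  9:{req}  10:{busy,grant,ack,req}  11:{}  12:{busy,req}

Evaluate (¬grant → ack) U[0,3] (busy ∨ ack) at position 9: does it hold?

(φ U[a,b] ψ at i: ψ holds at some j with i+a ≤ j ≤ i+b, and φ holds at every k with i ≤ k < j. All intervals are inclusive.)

False

Need some j in [9,12] with (busy ∨ ack), and (¬grant → ack) at every k in [9,j-1].
  j=9: (busy ∨ ack) false.
  j=10: (busy ∨ ack) holds, but (¬grant → ack) fails at k=9 → not this j.
  j=11: (busy ∨ ack) false.
  j=12: (busy ∨ ack) holds, but (¬grant → ack) fails at k=9 → not this j.
No j in the window works → until fails.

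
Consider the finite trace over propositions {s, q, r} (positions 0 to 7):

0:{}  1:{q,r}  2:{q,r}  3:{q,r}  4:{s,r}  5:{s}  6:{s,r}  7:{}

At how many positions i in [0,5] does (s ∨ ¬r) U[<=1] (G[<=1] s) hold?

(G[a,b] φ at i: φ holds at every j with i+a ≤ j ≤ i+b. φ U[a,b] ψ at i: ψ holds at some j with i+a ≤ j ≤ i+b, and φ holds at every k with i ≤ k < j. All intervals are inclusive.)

2

Evaluate at each i in [0,5]:
  i=0: ✗ (no rhs in [0,1])
  i=1: ✗ (no rhs in [1,2])
  i=2: ✗ (no rhs in [2,3])
  i=3: ✗ (lhs fails at k=3 before rhs at j=4)
  i=4: ✓ (rhs at j=4)
  i=5: ✓ (rhs at j=5)
Positions where it holds: {4, 5} → 2.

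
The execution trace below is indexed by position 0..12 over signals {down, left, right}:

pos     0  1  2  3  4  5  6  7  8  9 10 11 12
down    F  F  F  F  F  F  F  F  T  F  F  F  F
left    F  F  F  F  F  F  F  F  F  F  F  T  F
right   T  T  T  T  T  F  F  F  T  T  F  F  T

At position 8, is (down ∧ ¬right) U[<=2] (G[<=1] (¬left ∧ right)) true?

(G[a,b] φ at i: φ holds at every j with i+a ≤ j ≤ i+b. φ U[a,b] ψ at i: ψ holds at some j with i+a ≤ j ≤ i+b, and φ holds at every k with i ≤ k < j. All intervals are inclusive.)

Holds

Need some j in [8,10] with G[<=1] (¬left ∧ right), and (down ∧ ¬right) at every k in [8,j-1].
  j=8: G[<=1] (¬left ∧ right) holds; no prefix to check → satisfied.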